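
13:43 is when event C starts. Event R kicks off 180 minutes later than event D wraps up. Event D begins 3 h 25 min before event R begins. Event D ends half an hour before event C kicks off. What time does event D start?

Event D ends at 13:43 − 30 min = 13:13.
Event R starts at 13:13 + 180 min = 16:13.
Event D starts at 16:13 − 205 min = 12:48.

12:48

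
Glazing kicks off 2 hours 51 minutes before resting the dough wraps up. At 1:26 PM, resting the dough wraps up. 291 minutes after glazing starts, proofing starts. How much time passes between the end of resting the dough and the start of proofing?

Glazing starts at 1:26 PM − 171 min = 10:35 AM.
Proofing starts at 10:35 AM + 291 min = 3:26 PM.
From 1:26 PM to 3:26 PM is two hours.

two hours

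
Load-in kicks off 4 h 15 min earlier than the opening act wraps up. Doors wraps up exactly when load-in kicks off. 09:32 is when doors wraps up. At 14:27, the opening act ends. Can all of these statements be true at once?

Load-in starts at 14:27 − 255 min = 10:12.
So doors ends at 10:12.
But doors is also said to end at 09:32 — a 40-minute conflict.

No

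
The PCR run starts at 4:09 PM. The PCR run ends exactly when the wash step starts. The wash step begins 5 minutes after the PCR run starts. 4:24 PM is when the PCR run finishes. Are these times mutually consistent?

The wash step starts at 4:09 PM + 5 min = 4:14 PM.
So the PCR run ends at 4:14 PM.
But the PCR run is also said to end at 4:24 PM — a 10-minute conflict.

No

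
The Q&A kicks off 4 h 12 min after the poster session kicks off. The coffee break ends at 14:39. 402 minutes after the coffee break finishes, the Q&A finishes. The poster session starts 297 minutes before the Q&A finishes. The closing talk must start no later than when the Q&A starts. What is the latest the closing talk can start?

The Q&A ends at 14:39 + 402 min = 21:21.
The poster session starts at 21:21 − 297 min = 16:24.
The Q&A starts at 16:24 + 252 min = 20:36.
The closing talk is bounded by the Q&A, so the latest it can start is 20:36.

20:36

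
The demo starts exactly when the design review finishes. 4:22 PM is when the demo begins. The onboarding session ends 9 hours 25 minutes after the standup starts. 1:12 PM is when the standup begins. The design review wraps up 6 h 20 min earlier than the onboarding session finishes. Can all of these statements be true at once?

The onboarding session ends at 1:12 PM + 565 min = 10:37 PM.
The design review ends at 10:37 PM − 380 min = 4:17 PM.
So the demo starts at 4:17 PM.
But the demo is also said to start at 4:22 PM — a 5-minute conflict.

No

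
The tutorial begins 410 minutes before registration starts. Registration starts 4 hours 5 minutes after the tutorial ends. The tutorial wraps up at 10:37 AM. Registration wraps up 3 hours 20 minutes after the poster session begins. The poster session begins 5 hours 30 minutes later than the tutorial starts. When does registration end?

4:42 PM

Registration starts at 10:37 AM + 245 min = 2:42 PM.
The tutorial starts at 2:42 PM − 410 min = 7:52 AM.
The poster session starts at 7:52 AM + 330 min = 1:22 PM.
Registration ends at 1:22 PM + 200 min = 4:42 PM.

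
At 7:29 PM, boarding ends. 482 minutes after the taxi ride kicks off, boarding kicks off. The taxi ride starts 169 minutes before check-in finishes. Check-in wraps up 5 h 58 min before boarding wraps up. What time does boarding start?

Check-in ends at 7:29 PM − 358 min = 1:31 PM.
The taxi ride starts at 1:31 PM − 169 min = 10:42 AM.
Boarding starts at 10:42 AM + 482 min = 6:44 PM.

6:44 PM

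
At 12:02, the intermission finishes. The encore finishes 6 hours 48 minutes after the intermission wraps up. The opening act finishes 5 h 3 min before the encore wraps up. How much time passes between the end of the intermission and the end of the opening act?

105 minutes

The encore ends at 12:02 + 408 min = 18:50.
The opening act ends at 18:50 − 303 min = 13:47.
From 12:02 to 13:47 is 105 minutes.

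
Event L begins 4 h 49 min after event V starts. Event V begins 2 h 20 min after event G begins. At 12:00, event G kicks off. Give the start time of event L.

19:09

Event V starts at 12:00 + 140 min = 14:20.
Event L starts at 14:20 + 289 min = 19:09.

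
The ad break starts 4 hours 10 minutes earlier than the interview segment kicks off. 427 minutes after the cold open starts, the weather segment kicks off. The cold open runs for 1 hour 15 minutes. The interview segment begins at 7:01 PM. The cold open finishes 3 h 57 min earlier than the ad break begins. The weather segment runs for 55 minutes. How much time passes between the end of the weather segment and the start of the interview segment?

The ad break starts at 7:01 PM − 250 min = 2:51 PM.
The cold open ends at 2:51 PM − 237 min = 10:54 AM.
The cold open starts at 10:54 AM − 75 min = 9:39 AM.
The weather segment starts at 9:39 AM + 427 min = 4:46 PM.
The weather segment ends at 4:46 PM + 55 min = 5:41 PM.
From 5:41 PM to 7:01 PM is 1 hour 20 minutes.

1 hour 20 minutes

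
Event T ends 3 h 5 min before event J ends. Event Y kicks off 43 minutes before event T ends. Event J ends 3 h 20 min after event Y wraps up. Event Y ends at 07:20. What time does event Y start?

06:52

Event J ends at 07:20 + 200 min = 10:40.
Event T ends at 10:40 − 185 min = 07:35.
Event Y starts at 07:35 − 43 min = 06:52.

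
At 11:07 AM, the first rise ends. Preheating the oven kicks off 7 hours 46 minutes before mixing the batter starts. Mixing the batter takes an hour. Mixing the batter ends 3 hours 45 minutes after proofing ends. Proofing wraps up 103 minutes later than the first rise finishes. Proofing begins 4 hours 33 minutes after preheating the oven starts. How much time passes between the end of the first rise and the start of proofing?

1 h 15 min

Proofing ends at 11:07 AM + 103 min = 12:50 PM.
Mixing the batter ends at 12:50 PM + 225 min = 4:35 PM.
Mixing the batter starts at 4:35 PM − 60 min = 3:35 PM.
Preheating the oven starts at 3:35 PM − 466 min = 7:49 AM.
Proofing starts at 7:49 AM + 273 min = 12:22 PM.
From 11:07 AM to 12:22 PM is 1 h 15 min.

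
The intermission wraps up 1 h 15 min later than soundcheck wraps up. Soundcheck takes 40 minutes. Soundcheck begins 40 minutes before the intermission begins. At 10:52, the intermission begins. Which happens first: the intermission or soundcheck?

Soundcheck starts at 10:52 − 40 min = 10:12.
The intermission starts at 10:52 and soundcheck starts at 10:12, so soundcheck is first.

soundcheck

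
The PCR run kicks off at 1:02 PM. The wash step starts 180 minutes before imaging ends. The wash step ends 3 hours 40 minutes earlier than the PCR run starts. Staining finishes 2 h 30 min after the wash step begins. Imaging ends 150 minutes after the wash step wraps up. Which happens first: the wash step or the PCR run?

The wash step ends at 1:02 PM − 220 min = 9:22 AM.
Imaging ends at 9:22 AM + 150 min = 11:52 AM.
The wash step starts at 11:52 AM − 180 min = 8:52 AM.
The wash step starts at 8:52 AM and the PCR run starts at 1:02 PM, so the wash step is first.

the wash step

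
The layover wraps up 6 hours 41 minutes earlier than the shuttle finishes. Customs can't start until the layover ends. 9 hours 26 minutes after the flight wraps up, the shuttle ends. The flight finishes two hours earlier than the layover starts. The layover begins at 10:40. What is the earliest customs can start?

The flight ends at 10:40 − 120 min = 08:40.
The shuttle ends at 08:40 + 566 min = 18:06.
The layover ends at 18:06 − 401 min = 11:25.
Customs is bounded by the layover, so the earliest it can start is 11:25.

11:25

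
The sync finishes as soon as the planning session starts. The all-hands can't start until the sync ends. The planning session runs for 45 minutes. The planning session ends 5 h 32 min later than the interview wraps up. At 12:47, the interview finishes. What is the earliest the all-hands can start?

The planning session ends at 12:47 + 332 min = 18:19.
The planning session starts at 18:19 − 45 min = 17:34.
So the sync ends at 17:34.
The all-hands is bounded by the sync, so the earliest it can start is 17:34.

17:34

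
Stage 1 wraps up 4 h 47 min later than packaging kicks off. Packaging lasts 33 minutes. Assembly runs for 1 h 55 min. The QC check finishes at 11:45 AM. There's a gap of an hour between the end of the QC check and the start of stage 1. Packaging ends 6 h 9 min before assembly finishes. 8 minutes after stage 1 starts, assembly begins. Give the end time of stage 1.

Stage 1 starts at 11:45 AM + 60 min = 12:45 PM.
Assembly starts at 12:45 PM + 8 min = 12:53 PM.
Assembly ends at 12:53 PM + 115 min = 2:48 PM.
Packaging ends at 2:48 PM − 369 min = 8:39 AM.
Packaging starts at 8:39 AM − 33 min = 8:06 AM.
Stage 1 ends at 8:06 AM + 287 min = 12:53 PM.

12:53 PM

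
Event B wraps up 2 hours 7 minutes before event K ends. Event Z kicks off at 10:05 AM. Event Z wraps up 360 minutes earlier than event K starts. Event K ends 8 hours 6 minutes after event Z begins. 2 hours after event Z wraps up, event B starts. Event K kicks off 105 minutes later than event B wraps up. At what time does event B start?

1:49 PM

Event K ends at 10:05 AM + 486 min = 6:11 PM.
Event B ends at 6:11 PM − 127 min = 4:04 PM.
Event K starts at 4:04 PM + 105 min = 5:49 PM.
Event Z ends at 5:49 PM − 360 min = 11:49 AM.
Event B starts at 11:49 AM + 120 min = 1:49 PM.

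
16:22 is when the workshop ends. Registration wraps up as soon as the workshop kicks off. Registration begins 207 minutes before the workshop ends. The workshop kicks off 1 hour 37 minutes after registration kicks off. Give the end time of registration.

14:32

Registration starts at 16:22 − 207 min = 12:55.
The workshop starts at 12:55 + 97 min = 14:32.
So registration ends at 14:32.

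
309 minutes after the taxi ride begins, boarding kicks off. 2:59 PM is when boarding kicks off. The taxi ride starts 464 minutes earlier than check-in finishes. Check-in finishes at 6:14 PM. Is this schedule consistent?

No

The taxi ride starts at 6:14 PM − 464 min = 10:30 AM.
Boarding starts at 10:30 AM + 309 min = 3:39 PM.
But boarding is also said to start at 2:59 PM — a 40-minute conflict.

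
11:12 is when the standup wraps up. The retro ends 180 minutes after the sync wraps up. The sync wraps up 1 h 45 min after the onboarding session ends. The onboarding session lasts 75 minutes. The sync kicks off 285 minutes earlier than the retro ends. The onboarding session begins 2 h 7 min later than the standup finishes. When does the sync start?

The onboarding session starts at 11:12 + 127 min = 13:19.
The onboarding session ends at 13:19 + 75 min = 14:34.
The sync ends at 14:34 + 105 min = 16:19.
The retro ends at 16:19 + 180 min = 19:19.
The sync starts at 19:19 − 285 min = 14:34.

14:34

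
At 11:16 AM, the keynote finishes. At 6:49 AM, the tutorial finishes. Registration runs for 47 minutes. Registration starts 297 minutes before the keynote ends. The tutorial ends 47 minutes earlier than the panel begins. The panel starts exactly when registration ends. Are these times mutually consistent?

No

Registration starts at 11:16 AM − 297 min = 6:19 AM.
Registration ends at 6:19 AM + 47 min = 7:06 AM.
So the panel starts at 7:06 AM.
The tutorial ends at 7:06 AM − 47 min = 6:19 AM.
But the tutorial is also said to end at 6:49 AM — a 30-minute conflict.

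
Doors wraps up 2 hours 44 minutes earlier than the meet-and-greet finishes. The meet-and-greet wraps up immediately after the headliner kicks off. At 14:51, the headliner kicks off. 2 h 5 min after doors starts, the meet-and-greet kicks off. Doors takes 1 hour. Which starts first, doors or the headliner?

doors

The meet-and-greet ends at 14:51.
Doors ends at 14:51 − 164 min = 12:07.
Doors starts at 12:07 − 60 min = 11:07.
Doors starts at 11:07 and the headliner starts at 14:51, so doors is first.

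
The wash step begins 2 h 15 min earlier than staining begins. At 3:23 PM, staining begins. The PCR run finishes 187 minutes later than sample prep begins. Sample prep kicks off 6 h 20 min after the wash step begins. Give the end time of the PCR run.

10:35 PM

The wash step starts at 3:23 PM − 135 min = 1:08 PM.
Sample prep starts at 1:08 PM + 380 min = 7:28 PM.
The PCR run ends at 7:28 PM + 187 min = 10:35 PM.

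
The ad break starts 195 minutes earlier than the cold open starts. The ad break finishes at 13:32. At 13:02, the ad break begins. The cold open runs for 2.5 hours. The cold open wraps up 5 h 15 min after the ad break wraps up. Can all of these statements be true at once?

The cold open ends at 13:32 + 315 min = 18:47.
The cold open starts at 18:47 − 150 min = 16:17.
The ad break starts at 16:17 − 195 min = 13:02.
That matches the stated 13:02, so the schedule is consistent.

Yes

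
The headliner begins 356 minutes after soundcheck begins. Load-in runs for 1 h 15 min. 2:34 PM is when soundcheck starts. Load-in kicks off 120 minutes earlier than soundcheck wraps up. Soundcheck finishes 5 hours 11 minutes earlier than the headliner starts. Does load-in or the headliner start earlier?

load-in

The headliner starts at 2:34 PM + 356 min = 8:30 PM.
Soundcheck ends at 8:30 PM − 311 min = 3:19 PM.
Load-in starts at 3:19 PM − 120 min = 1:19 PM.
Load-in starts at 1:19 PM and the headliner starts at 8:30 PM, so load-in is first.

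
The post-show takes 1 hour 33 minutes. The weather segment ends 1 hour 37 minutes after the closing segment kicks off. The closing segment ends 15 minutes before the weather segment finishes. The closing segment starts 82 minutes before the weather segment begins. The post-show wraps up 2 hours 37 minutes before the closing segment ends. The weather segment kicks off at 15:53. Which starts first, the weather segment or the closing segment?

the closing segment

The closing segment starts at 15:53 − 82 min = 14:31.
The weather segment starts at 15:53 and the closing segment starts at 14:31, so the closing segment is first.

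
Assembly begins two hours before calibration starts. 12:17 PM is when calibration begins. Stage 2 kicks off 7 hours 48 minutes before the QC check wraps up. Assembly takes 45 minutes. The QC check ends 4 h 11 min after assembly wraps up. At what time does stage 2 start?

7:25 AM

Assembly starts at 12:17 PM − 120 min = 10:17 AM.
Assembly ends at 10:17 AM + 45 min = 11:02 AM.
The QC check ends at 11:02 AM + 251 min = 3:13 PM.
Stage 2 starts at 3:13 PM − 468 min = 7:25 AM.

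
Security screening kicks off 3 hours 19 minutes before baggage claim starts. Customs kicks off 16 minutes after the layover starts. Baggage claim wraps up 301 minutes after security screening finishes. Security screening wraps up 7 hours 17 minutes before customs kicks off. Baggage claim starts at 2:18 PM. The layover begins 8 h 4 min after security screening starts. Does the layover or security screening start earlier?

security screening

Security screening starts at 2:18 PM − 199 min = 10:59 AM.
The layover starts at 10:59 AM + 484 min = 7:03 PM.
The layover starts at 7:03 PM and security screening starts at 10:59 AM, so security screening is first.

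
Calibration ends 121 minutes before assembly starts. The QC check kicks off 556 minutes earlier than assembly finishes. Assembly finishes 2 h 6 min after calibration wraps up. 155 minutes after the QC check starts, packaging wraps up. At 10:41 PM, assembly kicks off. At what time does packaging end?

Calibration ends at 10:41 PM − 121 min = 8:40 PM.
Assembly ends at 8:40 PM + 126 min = 10:46 PM.
The QC check starts at 10:46 PM − 556 min = 1:30 PM.
Packaging ends at 1:30 PM + 155 min = 4:05 PM.

4:05 PM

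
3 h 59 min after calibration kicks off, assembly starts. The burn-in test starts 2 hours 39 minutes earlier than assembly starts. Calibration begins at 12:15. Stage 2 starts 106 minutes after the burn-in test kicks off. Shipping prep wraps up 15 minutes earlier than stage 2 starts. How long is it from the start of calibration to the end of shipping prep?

2 hours 51 minutes

Assembly starts at 12:15 + 239 min = 16:14.
The burn-in test starts at 16:14 − 159 min = 13:35.
Stage 2 starts at 13:35 + 106 min = 15:21.
Shipping prep ends at 15:21 − 15 min = 15:06.
From 12:15 to 15:06 is 2 hours 51 minutes.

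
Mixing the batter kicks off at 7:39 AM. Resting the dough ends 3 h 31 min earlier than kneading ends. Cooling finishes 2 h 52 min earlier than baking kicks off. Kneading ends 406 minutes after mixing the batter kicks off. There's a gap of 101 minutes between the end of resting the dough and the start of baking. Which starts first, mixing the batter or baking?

mixing the batter

Kneading ends at 7:39 AM + 406 min = 2:25 PM.
Resting the dough ends at 2:25 PM − 211 min = 10:54 AM.
Baking starts at 10:54 AM + 101 min = 12:35 PM.
Mixing the batter starts at 7:39 AM and baking starts at 12:35 PM, so mixing the batter is first.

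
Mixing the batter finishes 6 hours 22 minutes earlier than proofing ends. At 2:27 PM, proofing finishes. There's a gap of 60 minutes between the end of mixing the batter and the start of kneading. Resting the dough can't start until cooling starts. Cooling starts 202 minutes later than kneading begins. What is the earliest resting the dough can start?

12:27 PM

Mixing the batter ends at 2:27 PM − 382 min = 8:05 AM.
Kneading starts at 8:05 AM + 60 min = 9:05 AM.
Cooling starts at 9:05 AM + 202 min = 12:27 PM.
Resting the dough is bounded by cooling, so the earliest it can start is 12:27 PM.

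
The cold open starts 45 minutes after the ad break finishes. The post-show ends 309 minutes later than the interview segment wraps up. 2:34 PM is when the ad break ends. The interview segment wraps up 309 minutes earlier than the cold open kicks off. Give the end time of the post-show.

3:19 PM

The cold open starts at 2:34 PM + 45 min = 3:19 PM.
The interview segment ends at 3:19 PM − 309 min = 10:10 AM.
The post-show ends at 10:10 AM + 309 min = 3:19 PM.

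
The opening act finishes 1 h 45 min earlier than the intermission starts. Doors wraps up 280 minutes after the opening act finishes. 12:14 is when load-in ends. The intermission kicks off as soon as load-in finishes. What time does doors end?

The intermission starts at 12:14.
The opening act ends at 12:14 − 105 min = 10:29.
Doors ends at 10:29 + 280 min = 15:09.

15:09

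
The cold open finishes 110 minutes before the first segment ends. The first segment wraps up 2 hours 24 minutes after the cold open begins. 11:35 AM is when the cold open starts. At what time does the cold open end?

12:09 PM

The first segment ends at 11:35 AM + 144 min = 1:59 PM.
The cold open ends at 1:59 PM − 110 min = 12:09 PM.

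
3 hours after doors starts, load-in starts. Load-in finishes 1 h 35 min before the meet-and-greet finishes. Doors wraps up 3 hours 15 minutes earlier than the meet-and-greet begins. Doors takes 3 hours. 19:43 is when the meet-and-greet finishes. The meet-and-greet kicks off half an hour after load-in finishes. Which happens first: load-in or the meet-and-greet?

load-in

Load-in ends at 19:43 − 95 min = 18:08.
The meet-and-greet starts at 18:08 + 30 min = 18:38.
Doors ends at 18:38 − 195 min = 15:23.
Doors starts at 15:23 − 180 min = 12:23.
Load-in starts at 12:23 + 180 min = 15:23.
Load-in starts at 15:23 and the meet-and-greet starts at 18:38, so load-in is first.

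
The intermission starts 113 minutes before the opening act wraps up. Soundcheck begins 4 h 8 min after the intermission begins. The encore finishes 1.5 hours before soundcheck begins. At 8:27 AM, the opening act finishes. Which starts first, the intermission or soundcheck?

the intermission

The intermission starts at 8:27 AM − 113 min = 6:34 AM.
Soundcheck starts at 6:34 AM + 248 min = 10:42 AM.
The intermission starts at 6:34 AM and soundcheck starts at 10:42 AM, so the intermission is first.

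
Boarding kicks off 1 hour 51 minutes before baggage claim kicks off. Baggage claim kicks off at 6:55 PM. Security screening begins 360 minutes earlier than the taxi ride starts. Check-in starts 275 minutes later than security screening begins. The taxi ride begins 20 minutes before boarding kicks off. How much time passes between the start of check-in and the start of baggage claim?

Boarding starts at 6:55 PM − 111 min = 5:04 PM.
The taxi ride starts at 5:04 PM − 20 min = 4:44 PM.
Security screening starts at 4:44 PM − 360 min = 10:44 AM.
Check-in starts at 10:44 AM + 275 min = 3:19 PM.
From 3:19 PM to 6:55 PM is 3 hours 36 minutes.

3 hours 36 minutes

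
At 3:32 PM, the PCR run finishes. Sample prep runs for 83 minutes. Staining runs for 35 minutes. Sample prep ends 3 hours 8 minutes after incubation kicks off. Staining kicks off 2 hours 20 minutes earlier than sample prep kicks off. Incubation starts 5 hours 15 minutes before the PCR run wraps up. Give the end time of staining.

10:17 AM

Incubation starts at 3:32 PM − 315 min = 10:17 AM.
Sample prep ends at 10:17 AM + 188 min = 1:25 PM.
Sample prep starts at 1:25 PM − 83 min = 12:02 PM.
Staining starts at 12:02 PM − 140 min = 9:42 AM.
Staining ends at 9:42 AM + 35 min = 10:17 AM.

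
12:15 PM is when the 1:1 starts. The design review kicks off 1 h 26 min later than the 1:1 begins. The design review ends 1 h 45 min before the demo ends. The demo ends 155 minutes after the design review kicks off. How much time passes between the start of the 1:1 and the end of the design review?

2 h 16 min

The design review starts at 12:15 PM + 86 min = 1:41 PM.
The demo ends at 1:41 PM + 155 min = 4:16 PM.
The design review ends at 4:16 PM − 105 min = 2:31 PM.
From 12:15 PM to 2:31 PM is 2 h 16 min.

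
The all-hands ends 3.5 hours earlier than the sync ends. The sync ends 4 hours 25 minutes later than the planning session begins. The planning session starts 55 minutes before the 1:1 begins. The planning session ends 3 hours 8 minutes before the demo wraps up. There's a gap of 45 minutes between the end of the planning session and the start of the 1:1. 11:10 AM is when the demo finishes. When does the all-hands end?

The planning session ends at 11:10 AM − 188 min = 8:02 AM.
The 1:1 starts at 8:02 AM + 45 min = 8:47 AM.
The planning session starts at 8:47 AM − 55 min = 7:52 AM.
The sync ends at 7:52 AM + 265 min = 12:17 PM.
The all-hands ends at 12:17 PM − 210 min = 8:47 AM.

8:47 AM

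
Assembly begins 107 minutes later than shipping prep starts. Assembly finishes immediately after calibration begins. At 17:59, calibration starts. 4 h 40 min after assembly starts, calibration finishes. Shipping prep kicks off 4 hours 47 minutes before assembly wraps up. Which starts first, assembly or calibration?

assembly

Assembly ends at 17:59.
Shipping prep starts at 17:59 − 287 min = 13:12.
Assembly starts at 13:12 + 107 min = 14:59.
Assembly starts at 14:59 and calibration starts at 17:59, so assembly is first.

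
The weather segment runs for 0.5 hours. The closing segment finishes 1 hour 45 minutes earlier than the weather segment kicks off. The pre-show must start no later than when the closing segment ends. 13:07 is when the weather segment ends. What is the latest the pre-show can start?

The weather segment starts at 13:07 − 30 min = 12:37.
The closing segment ends at 12:37 − 105 min = 10:52.
The pre-show is bounded by the closing segment, so the latest it can start is 10:52.

10:52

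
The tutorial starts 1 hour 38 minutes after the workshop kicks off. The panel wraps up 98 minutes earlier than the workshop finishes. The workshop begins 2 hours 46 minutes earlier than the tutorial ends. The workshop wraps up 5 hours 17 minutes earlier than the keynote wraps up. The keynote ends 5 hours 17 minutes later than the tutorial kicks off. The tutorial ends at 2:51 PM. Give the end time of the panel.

The workshop starts at 2:51 PM − 166 min = 12:05 PM.
The tutorial starts at 12:05 PM + 98 min = 1:43 PM.
The keynote ends at 1:43 PM + 317 min = 7:00 PM.
The workshop ends at 7:00 PM − 317 min = 1:43 PM.
The panel ends at 1:43 PM − 98 min = 12:05 PM.

12:05 PM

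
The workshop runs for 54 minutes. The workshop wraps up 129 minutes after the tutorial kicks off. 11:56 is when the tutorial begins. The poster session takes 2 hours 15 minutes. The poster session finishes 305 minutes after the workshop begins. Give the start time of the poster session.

The workshop ends at 11:56 + 129 min = 14:05.
The workshop starts at 14:05 − 54 min = 13:11.
The poster session ends at 13:11 + 305 min = 18:16.
The poster session starts at 18:16 − 135 min = 16:01.

16:01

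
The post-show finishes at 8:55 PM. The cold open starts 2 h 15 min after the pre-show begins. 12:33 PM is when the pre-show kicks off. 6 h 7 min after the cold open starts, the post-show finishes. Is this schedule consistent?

The cold open starts at 12:33 PM + 135 min = 2:48 PM.
The post-show ends at 2:48 PM + 367 min = 8:55 PM.
That matches the stated 8:55 PM, so the schedule is consistent.

Yes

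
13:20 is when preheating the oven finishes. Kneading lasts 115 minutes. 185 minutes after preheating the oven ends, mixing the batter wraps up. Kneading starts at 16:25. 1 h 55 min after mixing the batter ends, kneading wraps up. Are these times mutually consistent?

Mixing the batter ends at 13:20 + 185 min = 16:25.
Kneading ends at 16:25 + 115 min = 18:20.
Kneading starts at 18:20 − 115 min = 16:25.
That matches the stated 16:25, so the schedule is consistent.

Yes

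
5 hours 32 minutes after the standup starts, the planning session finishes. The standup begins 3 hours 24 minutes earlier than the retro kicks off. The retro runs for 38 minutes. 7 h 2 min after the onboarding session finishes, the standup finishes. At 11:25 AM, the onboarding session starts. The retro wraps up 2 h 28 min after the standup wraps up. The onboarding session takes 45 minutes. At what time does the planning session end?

11:10 PM

The onboarding session ends at 11:25 AM + 45 min = 12:10 PM.
The standup ends at 12:10 PM + 422 min = 7:12 PM.
The retro ends at 7:12 PM + 148 min = 9:40 PM.
The retro starts at 9:40 PM − 38 min = 9:02 PM.
The standup starts at 9:02 PM − 204 min = 5:38 PM.
The planning session ends at 5:38 PM + 332 min = 11:10 PM.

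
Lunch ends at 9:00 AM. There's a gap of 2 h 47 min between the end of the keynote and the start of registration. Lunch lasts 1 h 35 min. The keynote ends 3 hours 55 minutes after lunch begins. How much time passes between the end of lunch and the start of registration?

307 minutes

Lunch starts at 9:00 AM − 95 min = 7:25 AM.
The keynote ends at 7:25 AM + 235 min = 11:20 AM.
Registration starts at 11:20 AM + 167 min = 2:07 PM.
From 9:00 AM to 2:07 PM is 307 minutes.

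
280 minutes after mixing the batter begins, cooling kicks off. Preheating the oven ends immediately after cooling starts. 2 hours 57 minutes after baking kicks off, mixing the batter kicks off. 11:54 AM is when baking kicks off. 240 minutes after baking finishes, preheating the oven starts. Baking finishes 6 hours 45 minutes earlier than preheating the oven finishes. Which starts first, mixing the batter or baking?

Mixing the batter starts at 11:54 AM + 177 min = 2:51 PM.
Mixing the batter starts at 2:51 PM and baking starts at 11:54 AM, so baking is first.

baking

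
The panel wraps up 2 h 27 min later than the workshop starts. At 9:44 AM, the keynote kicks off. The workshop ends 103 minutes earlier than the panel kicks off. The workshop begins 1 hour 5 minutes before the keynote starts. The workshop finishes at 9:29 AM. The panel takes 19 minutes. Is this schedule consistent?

No

The workshop starts at 9:44 AM − 65 min = 8:39 AM.
The panel ends at 8:39 AM + 147 min = 11:06 AM.
The panel starts at 11:06 AM − 19 min = 10:47 AM.
The workshop ends at 10:47 AM − 103 min = 9:04 AM.
But the workshop is also said to end at 9:29 AM — a 25-minute conflict.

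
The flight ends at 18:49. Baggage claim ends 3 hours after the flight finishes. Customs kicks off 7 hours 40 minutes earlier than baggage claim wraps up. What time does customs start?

14:09

Baggage claim ends at 18:49 + 180 min = 21:49.
Customs starts at 21:49 − 460 min = 14:09.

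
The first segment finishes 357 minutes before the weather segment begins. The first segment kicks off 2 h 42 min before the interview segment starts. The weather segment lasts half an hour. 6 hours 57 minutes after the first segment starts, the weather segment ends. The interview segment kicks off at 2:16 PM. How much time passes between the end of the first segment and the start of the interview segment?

132 minutes

The first segment starts at 2:16 PM − 162 min = 11:34 AM.
The weather segment ends at 11:34 AM + 417 min = 6:31 PM.
The weather segment starts at 6:31 PM − 30 min = 6:01 PM.
The first segment ends at 6:01 PM − 357 min = 12:04 PM.
From 12:04 PM to 2:16 PM is 132 minutes.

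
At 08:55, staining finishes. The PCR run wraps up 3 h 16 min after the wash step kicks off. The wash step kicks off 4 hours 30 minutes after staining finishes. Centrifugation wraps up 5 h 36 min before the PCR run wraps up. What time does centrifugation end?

11:05

The wash step starts at 08:55 + 270 min = 13:25.
The PCR run ends at 13:25 + 196 min = 16:41.
Centrifugation ends at 16:41 − 336 min = 11:05.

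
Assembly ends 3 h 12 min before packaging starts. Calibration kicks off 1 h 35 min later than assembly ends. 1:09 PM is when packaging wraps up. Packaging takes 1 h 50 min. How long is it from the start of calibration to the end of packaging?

Packaging starts at 1:09 PM − 110 min = 11:19 AM.
Assembly ends at 11:19 AM − 192 min = 8:07 AM.
Calibration starts at 8:07 AM + 95 min = 9:42 AM.
From 9:42 AM to 1:09 PM is 3 hours 27 minutes.

3 hours 27 minutes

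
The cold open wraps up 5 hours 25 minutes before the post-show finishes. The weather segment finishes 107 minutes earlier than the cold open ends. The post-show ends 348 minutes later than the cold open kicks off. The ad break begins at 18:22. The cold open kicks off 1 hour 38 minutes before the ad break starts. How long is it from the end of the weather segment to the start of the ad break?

The cold open starts at 18:22 − 98 min = 16:44.
The post-show ends at 16:44 + 348 min = 22:32.
The cold open ends at 22:32 − 325 min = 17:07.
The weather segment ends at 17:07 − 107 min = 15:20.
From 15:20 to 18:22 is 3 h 2 min.

3 h 2 min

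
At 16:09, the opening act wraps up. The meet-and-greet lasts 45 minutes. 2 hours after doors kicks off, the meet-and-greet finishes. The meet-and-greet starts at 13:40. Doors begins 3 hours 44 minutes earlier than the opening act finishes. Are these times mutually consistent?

Yes

Doors starts at 16:09 − 224 min = 12:25.
The meet-and-greet ends at 12:25 + 120 min = 14:25.
The meet-and-greet starts at 14:25 − 45 min = 13:40.
That matches the stated 13:40, so the schedule is consistent.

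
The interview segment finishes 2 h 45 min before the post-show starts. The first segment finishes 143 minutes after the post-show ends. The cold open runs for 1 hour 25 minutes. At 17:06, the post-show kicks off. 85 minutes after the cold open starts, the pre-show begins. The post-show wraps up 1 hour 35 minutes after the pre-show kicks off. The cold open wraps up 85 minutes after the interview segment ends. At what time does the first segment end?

19:44

The interview segment ends at 17:06 − 165 min = 14:21.
The cold open ends at 14:21 + 85 min = 15:46.
The cold open starts at 15:46 − 85 min = 14:21.
The pre-show starts at 14:21 + 85 min = 15:46.
The post-show ends at 15:46 + 95 min = 17:21.
The first segment ends at 17:21 + 143 min = 19:44.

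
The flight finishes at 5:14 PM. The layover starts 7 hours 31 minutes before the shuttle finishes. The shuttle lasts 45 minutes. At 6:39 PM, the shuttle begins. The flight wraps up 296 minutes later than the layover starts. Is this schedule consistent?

The shuttle ends at 6:39 PM + 45 min = 7:24 PM.
The layover starts at 7:24 PM − 451 min = 11:53 AM.
The flight ends at 11:53 AM + 296 min = 4:49 PM.
But the flight is also said to end at 5:14 PM — a 25-minute conflict.

No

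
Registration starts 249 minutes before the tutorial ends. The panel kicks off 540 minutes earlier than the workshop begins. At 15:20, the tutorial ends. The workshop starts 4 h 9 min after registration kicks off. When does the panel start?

06:20

Registration starts at 15:20 − 249 min = 11:11.
The workshop starts at 11:11 + 249 min = 15:20.
The panel starts at 15:20 − 540 min = 06:20.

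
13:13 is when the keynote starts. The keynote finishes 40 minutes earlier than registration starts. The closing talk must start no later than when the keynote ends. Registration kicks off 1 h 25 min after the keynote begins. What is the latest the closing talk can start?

13:58

Registration starts at 13:13 + 85 min = 14:38.
The keynote ends at 14:38 − 40 min = 13:58.
The closing talk is bounded by the keynote, so the latest it can start is 13:58.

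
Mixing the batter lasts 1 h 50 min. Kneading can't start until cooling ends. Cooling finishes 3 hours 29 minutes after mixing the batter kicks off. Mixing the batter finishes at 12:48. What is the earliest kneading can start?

Mixing the batter starts at 12:48 − 110 min = 10:58.
Cooling ends at 10:58 + 209 min = 14:27.
Kneading is bounded by cooling, so the earliest it can start is 14:27.

14:27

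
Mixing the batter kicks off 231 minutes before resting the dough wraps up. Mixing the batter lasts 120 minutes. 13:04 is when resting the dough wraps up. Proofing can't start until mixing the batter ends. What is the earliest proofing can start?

Mixing the batter starts at 13:04 − 231 min = 09:13.
Mixing the batter ends at 09:13 + 120 min = 11:13.
Proofing is bounded by mixing the batter, so the earliest it can start is 11:13.

11:13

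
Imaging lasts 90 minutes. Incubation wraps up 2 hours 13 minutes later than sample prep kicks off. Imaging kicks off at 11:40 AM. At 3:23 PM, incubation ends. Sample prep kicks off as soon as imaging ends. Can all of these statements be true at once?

Yes

Imaging ends at 11:40 AM + 90 min = 1:10 PM.
So sample prep starts at 1:10 PM.
Incubation ends at 1:10 PM + 133 min = 3:23 PM.
That matches the stated 3:23 PM, so the schedule is consistent.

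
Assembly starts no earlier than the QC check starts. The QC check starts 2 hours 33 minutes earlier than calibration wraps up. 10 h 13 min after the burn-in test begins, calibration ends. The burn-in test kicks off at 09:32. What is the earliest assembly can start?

Calibration ends at 09:32 + 613 min = 19:45.
The QC check starts at 19:45 − 153 min = 17:12.
Assembly is bounded by the QC check, so the earliest it can start is 17:12.

17:12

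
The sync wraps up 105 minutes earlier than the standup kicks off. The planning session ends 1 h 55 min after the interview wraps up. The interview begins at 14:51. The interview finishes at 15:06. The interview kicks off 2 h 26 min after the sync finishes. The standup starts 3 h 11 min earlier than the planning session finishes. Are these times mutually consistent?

The planning session ends at 15:06 + 115 min = 17:01.
The standup starts at 17:01 − 191 min = 13:50.
The sync ends at 13:50 − 105 min = 12:05.
The interview starts at 12:05 + 146 min = 14:31.
But the interview is also said to start at 14:51 — a 20-minute conflict.

No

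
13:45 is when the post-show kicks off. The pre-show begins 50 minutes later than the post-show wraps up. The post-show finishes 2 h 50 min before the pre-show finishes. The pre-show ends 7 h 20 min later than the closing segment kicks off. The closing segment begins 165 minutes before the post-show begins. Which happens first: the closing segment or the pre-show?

the closing segment

The closing segment starts at 13:45 − 165 min = 11:00.
The pre-show ends at 11:00 + 440 min = 18:20.
The post-show ends at 18:20 − 170 min = 15:30.
The pre-show starts at 15:30 + 50 min = 16:20.
The closing segment starts at 11:00 and the pre-show starts at 16:20, so the closing segment is first.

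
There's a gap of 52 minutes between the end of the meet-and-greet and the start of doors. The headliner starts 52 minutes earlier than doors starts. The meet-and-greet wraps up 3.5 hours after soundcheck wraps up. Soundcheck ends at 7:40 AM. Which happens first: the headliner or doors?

the headliner

The meet-and-greet ends at 7:40 AM + 210 min = 11:10 AM.
Doors starts at 11:10 AM + 52 min = 12:02 PM.
The headliner starts at 12:02 PM − 52 min = 11:10 AM.
The headliner starts at 11:10 AM and doors starts at 12:02 PM, so the headliner is first.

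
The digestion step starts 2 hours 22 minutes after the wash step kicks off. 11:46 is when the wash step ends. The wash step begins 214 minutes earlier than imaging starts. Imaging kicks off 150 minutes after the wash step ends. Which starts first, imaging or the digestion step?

the digestion step

Imaging starts at 11:46 + 150 min = 14:16.
The wash step starts at 14:16 − 214 min = 10:42.
The digestion step starts at 10:42 + 142 min = 13:04.
Imaging starts at 14:16 and the digestion step starts at 13:04, so the digestion step is first.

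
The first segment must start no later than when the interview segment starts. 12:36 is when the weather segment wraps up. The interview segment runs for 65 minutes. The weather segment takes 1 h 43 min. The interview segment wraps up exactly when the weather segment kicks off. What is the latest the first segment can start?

09:48

The weather segment starts at 12:36 − 103 min = 10:53.
So the interview segment ends at 10:53.
The interview segment starts at 10:53 − 65 min = 09:48.
The first segment is bounded by the interview segment, so the latest it can start is 09:48.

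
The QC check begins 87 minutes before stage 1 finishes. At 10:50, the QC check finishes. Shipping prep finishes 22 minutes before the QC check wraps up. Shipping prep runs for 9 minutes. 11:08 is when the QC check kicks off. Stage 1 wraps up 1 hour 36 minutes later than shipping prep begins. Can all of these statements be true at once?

Shipping prep ends at 10:50 − 22 min = 10:28.
Shipping prep starts at 10:28 − 9 min = 10:19.
Stage 1 ends at 10:19 + 96 min = 11:55.
The QC check starts at 11:55 − 87 min = 10:28.
But the QC check is also said to start at 11:08 — a 40-minute conflict.

No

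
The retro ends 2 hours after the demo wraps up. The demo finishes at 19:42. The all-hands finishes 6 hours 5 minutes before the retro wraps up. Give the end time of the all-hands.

15:37

The retro ends at 19:42 + 120 min = 21:42.
The all-hands ends at 21:42 − 365 min = 15:37.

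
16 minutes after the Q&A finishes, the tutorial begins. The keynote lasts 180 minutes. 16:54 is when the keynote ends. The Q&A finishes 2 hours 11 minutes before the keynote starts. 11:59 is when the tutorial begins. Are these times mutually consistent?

The keynote starts at 16:54 − 180 min = 13:54.
The Q&A ends at 13:54 − 131 min = 11:43.
The tutorial starts at 11:43 + 16 min = 11:59.
That matches the stated 11:59, so the schedule is consistent.

Yes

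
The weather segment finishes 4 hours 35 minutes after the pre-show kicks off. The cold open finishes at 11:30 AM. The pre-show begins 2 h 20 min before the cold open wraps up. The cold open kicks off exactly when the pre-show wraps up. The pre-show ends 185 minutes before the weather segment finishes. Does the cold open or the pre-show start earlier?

The pre-show starts at 11:30 AM − 140 min = 9:10 AM.
The weather segment ends at 9:10 AM + 275 min = 1:45 PM.
The pre-show ends at 1:45 PM − 185 min = 10:40 AM.
So the cold open starts at 10:40 AM.
The cold open starts at 10:40 AM and the pre-show starts at 9:10 AM, so the pre-show is first.

the pre-show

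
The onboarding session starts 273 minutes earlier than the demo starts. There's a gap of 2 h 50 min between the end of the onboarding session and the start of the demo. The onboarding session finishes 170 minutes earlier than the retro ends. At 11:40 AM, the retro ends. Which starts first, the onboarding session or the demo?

The onboarding session ends at 11:40 AM − 170 min = 8:50 AM.
The demo starts at 8:50 AM + 170 min = 11:40 AM.
The onboarding session starts at 11:40 AM − 273 min = 7:07 AM.
The onboarding session starts at 7:07 AM and the demo starts at 11:40 AM, so the onboarding session is first.

the onboarding session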